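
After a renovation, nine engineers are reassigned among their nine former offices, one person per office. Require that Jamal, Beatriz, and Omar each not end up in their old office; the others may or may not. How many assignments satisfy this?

Let A_j be the event that the j-th constrained one is fixed. By inclusion-exclusion over the 3 events:
Σ_{j=0}^{3} (-1)^j C(3,j)(9-j)!
= C(3,0)·9! - C(3,1)·8! + C(3,2)·7! - C(3,3)·6!
= 362880 - 120960 + 15120 - 720
= 256320

256320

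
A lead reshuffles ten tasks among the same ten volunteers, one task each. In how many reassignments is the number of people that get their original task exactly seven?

240

Pick the 7 fixed positions: C(10,7) = 120 ways.
The other 3 form a derangement: !3 = 2.
Total: 120 × 2 = 240.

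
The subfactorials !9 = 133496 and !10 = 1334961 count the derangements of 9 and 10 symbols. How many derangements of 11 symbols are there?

14684570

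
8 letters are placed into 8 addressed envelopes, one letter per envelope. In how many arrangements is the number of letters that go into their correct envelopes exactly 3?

2464

Pick the 3 fixed positions: C(8,3) = 56 ways.
The remaining 5 must be deranged: !5 = 44.
Total: 56 × 44 = 2464.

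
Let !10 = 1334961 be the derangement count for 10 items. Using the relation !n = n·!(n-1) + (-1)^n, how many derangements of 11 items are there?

14684570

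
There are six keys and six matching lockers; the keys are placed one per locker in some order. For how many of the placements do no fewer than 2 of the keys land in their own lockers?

191

Sum C(6,i)·!(6-i) for i = 2..6:
  i=2: C(6,2)·!4 = 15·9 = 135
  i=3: C(6,3)·!3 = 20·2 = 40
  i=4: C(6,4)·!2 = 15·1 = 15
  i=5: C(6,5)·!1 = 6·0 = 0
  i=6: C(6,6)·!0 = 1·1 = 1
Total = 191.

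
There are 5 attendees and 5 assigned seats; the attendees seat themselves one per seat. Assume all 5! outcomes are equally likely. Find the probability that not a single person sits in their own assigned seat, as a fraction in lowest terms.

Favorable outcomes: !5 = 44.
Total outcomes: 5! = 120.
Probability = 44/120 = 11/30.

11/30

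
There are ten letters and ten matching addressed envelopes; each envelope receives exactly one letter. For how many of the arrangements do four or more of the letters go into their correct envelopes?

68914

# with exactly i fixed is C(10,i)·!(10-i); sum over i=4..10:
  i=4: C(10,4)·!6 = 210·265 = 55650
  i=5: C(10,5)·!5 = 252·44 = 11088
  i=6: C(10,6)·!4 = 210·9 = 1890
  i=7: C(10,7)·!3 = 120·2 = 240
  i=8: C(10,8)·!2 = 45·1 = 45
  i=9: C(10,9)·!1 = 10·0 = 0
  i=10: C(10,10)·!0 = 1·1 = 1
Total = 68914.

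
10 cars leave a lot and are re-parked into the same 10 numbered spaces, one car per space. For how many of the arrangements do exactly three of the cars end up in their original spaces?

222480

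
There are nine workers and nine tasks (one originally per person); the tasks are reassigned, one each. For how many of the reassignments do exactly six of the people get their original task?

168

Choose which 6 of the 9 are fixed: C(9,6) = 84.
The other 3 form a derangement: !3 = 2.
Total: 84 × 2 = 168.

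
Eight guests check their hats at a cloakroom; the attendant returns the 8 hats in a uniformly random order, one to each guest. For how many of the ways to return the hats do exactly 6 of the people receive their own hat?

28

Pick the 6 fixed positions: C(8,6) = 28 ways.
The remaining 2 must be deranged: !2 = 1.
Total: 28 × 1 = 28.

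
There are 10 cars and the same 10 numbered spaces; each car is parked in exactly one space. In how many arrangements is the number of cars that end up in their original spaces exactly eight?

Choose which 8 of the 10 are fixed: C(10,8) = 45.
The other 2 form a derangement: !2 = 1.
Total: 45 × 1 = 45.

45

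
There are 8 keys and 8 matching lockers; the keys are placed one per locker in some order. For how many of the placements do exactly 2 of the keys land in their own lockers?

7420

Pick the 2 fixed positions: C(8,2) = 28 ways.
The remaining 6 must be deranged: !6 = 265.
Total: 28 × 265 = 7420.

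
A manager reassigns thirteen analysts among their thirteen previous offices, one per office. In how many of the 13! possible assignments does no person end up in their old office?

!13 is the nearest integer to 13!/e.
13! = 6227020800, and 6227020800/e ≈ 2290792932.07, so !13 = 2290792932.

2290792932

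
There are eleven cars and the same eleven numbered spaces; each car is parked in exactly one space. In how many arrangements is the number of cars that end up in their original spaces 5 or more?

146114

# with exactly i fixed is C(11,i)·!(11-i); sum over i=5..11:
  i=5: C(11,5)·!6 = 462·265 = 122430
  i=6: C(11,6)·!5 = 462·44 = 20328
  i=7: C(11,7)·!4 = 330·9 = 2970
  i=8: C(11,8)·!3 = 165·2 = 330
  i=9: C(11,9)·!2 = 55·1 = 55
  i=10: C(11,10)·!1 = 11·0 = 0
  i=11: C(11,11)·!0 = 1·1 = 1
Total = 146114.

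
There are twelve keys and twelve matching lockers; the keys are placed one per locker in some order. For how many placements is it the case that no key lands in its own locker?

The subfactorial !12 = [12!/e] (nearest integer).
12! = 479001600, and 479001600/e ≈ 176214840.93, so !12 = 176214841.

176214841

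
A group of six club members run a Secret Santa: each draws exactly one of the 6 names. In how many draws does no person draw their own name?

265

The subfactorial !6 = [6!/e] (nearest integer).
6! = 720, and 720/e ≈ 264.87, so !6 = 265.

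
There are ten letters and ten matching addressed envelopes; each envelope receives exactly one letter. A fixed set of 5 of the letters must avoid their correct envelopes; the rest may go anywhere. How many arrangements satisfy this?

Inclusion-exclusion on the 5 forbidden self-matches:
Σ_{j=0}^{5} (-1)^j C(5,j)(10-j)!
= C(5,0)·10! - C(5,1)·9! + C(5,2)·8! - C(5,3)·7! + C(5,4)·6! - C(5,5)·5!
= 3628800 - 1814400 + 403200 - 50400 + 3600 - 120
= 2170680

2170680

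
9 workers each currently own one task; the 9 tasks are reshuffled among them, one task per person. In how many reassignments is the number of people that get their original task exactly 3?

22260

Choose which 3 of the 9 are fixed: C(9,3) = 84.
The remaining 6 must be deranged: !6 = 265.
Total: 84 × 265 = 22260.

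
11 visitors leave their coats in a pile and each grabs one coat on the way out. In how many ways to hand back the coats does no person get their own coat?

The number of derangements of 11 is !11 = Σ_{k=0}^{11} (-1)^k·11!/k!
= 11! - 11!/1! + 11!/2! - 11!/3! + 11!/4! - 11!/5! + 11!/6! - 11!/7! + 11!/8! - 11!/9! + 11!/10! - 11!/11!
= 39916800 - 39916800 + 19958400 - 6652800 + 1663200 - 332640 + 55440 - 7920 + 990 - 110 + 11 - 1
= 14684570

14684570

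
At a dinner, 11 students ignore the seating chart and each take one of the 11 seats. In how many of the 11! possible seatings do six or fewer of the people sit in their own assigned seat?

# with exactly i fixed is C(11,i)·!(11-i); sum over i=0..6:
  i=0: C(11,0)·!11 = 1·14684570 = 14684570
  i=1: C(11,1)·!10 = 11·1334961 = 14684571
  i=2: C(11,2)·!9 = 55·133496 = 7342280
  i=3: C(11,3)·!8 = 165·14833 = 2447445
  i=4: C(11,4)·!7 = 330·1854 = 611820
  i=5: C(11,5)·!6 = 462·265 = 122430
  i=6: C(11,6)·!5 = 462·44 = 20328
Total = 39913444.

39913444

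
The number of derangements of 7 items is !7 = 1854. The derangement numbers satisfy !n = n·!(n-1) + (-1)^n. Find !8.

14833

!8 = 8·1854 + 1 = 14833.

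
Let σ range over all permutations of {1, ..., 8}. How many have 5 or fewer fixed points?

Sum C(8,i)·!(8-i) for i = 0..5:
  i=0: C(8,0)·!8 = 1·14833 = 14833
  i=1: C(8,1)·!7 = 8·1854 = 14832
  i=2: C(8,2)·!6 = 28·265 = 7420
  i=3: C(8,3)·!5 = 56·44 = 2464
  i=4: C(8,4)·!4 = 70·9 = 630
  i=5: C(8,5)·!3 = 56·2 = 112
Total = 40291.

40291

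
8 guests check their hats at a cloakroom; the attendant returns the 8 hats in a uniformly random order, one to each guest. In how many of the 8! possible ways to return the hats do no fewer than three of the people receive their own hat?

Sum C(8,i)·!(8-i) for i = 3..8:
  i=3: C(8,3)·!5 = 56·44 = 2464
  i=4: C(8,4)·!4 = 70·9 = 630
  i=5: C(8,5)·!3 = 56·2 = 112
  i=6: C(8,6)·!2 = 28·1 = 28
  i=7: C(8,7)·!1 = 8·0 = 0
  i=8: C(8,8)·!0 = 1·1 = 1
Total = 3235.

3235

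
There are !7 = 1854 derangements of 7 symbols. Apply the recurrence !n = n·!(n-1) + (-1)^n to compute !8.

!8 = 8·1854 + 1 = 14833.

14833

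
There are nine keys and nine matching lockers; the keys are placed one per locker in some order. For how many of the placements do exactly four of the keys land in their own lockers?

5544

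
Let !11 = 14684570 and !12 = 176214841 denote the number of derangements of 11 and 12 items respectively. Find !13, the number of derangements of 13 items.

2290792932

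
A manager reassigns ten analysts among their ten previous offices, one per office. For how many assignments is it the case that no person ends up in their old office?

1334961

The number of derangements of 10 is !10 = Σ_{k=0}^{10} (-1)^k·10!/k!
= 10! - 10!/1! + 10!/2! - 10!/3! + 10!/4! - 10!/5! + 10!/6! - 10!/7! + 10!/8! - 10!/9! + 10!/10!
= 3628800 - 3628800 + 1814400 - 604800 + 151200 - 30240 + 5040 - 720 + 90 - 10 + 1
= 1334961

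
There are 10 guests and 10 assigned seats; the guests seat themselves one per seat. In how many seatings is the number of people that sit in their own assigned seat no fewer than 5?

13264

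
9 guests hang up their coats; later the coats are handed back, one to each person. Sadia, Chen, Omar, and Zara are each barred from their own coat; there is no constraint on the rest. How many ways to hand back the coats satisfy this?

Let A_j be the event that the j-th constrained one is fixed. By inclusion-exclusion over the 4 events:
Σ_{j=0}^{4} (-1)^j C(4,j)(9-j)!
= C(4,0)·9! - C(4,1)·8! + C(4,2)·7! - C(4,3)·6! + C(4,4)·5!
= 362880 - 161280 + 30240 - 2880 + 120
= 229080

229080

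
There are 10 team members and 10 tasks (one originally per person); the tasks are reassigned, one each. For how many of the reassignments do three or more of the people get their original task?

# with exactly i fixed is C(10,i)·!(10-i); sum over i=3..10:
  i=3: C(10,3)·!7 = 120·1854 = 222480
  i=4: C(10,4)·!6 = 210·265 = 55650
  i=5: C(10,5)·!5 = 252·44 = 11088
  i=6: C(10,6)·!4 = 210·9 = 1890
  i=7: C(10,7)·!3 = 120·2 = 240
  i=8: C(10,8)·!2 = 45·1 = 45
  i=9: C(10,9)·!1 = 10·0 = 0
  i=10: C(10,10)·!0 = 1·1 = 1
Total = 291394.

291394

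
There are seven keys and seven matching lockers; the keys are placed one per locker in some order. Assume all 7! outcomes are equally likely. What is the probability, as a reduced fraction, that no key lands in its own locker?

103/280

Favorable outcomes: !7 = 1854.
Total outcomes: 7! = 5040.
Probability = 1854/5040 = 103/280.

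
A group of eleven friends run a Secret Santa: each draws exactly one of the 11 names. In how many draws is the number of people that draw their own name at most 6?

Sum C(11,i)·!(11-i) for i = 0..6:
  i=0: C(11,0)·!11 = 1·14684570 = 14684570
  i=1: C(11,1)·!10 = 11·1334961 = 14684571
  i=2: C(11,2)·!9 = 55·133496 = 7342280
  i=3: C(11,3)·!8 = 165·14833 = 2447445
  i=4: C(11,4)·!7 = 330·1854 = 611820
  i=5: C(11,5)·!6 = 462·265 = 122430
  i=6: C(11,6)·!5 = 462·44 = 20328
Total = 39913444.

39913444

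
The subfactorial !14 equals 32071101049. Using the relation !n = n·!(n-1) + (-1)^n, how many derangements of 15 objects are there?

!15 = 15·32071101049 - 1 = 481066515734.

481066515734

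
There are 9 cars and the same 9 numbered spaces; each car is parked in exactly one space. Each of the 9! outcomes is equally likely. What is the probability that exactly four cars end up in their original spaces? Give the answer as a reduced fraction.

11/720

Favorable outcomes: C(9,4)·!5 = 126·44 = 5544.
Total outcomes: 9! = 362880.
Probability = 5544/362880 = 11/720.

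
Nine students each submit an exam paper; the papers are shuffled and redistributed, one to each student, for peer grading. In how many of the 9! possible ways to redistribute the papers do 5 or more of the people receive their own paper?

Sum C(9,i)·!(9-i) for i = 5..9:
  i=5: C(9,5)·!4 = 126·9 = 1134
  i=6: C(9,6)·!3 = 84·2 = 168
  i=7: C(9,7)·!2 = 36·1 = 36
  i=8: C(9,8)·!1 = 9·0 = 0
  i=9: C(9,9)·!0 = 1·1 = 1
Total = 1339.

1339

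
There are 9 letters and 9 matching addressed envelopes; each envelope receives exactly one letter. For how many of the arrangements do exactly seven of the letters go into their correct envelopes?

Pick the 7 fixed positions: C(9,7) = 36 ways.
The remaining 2 must be deranged: !2 = 1.
Total: 36 × 1 = 36.

36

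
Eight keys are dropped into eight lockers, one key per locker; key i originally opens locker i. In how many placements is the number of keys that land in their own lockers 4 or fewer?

40179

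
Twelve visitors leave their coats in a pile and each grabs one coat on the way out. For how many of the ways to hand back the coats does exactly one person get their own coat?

176214840

Choose which one of the 12 is fixed: C(12,1) = 12.
The remaining 11 must be deranged: !11 = 14684570.
Total: 12 × 14684570 = 176214840.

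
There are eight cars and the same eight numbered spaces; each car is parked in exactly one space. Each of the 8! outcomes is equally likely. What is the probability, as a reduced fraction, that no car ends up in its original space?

Favorable outcomes: !8 = 14833.
Total outcomes: 8! = 40320.
Probability = 14833/40320 = 2119/5760.

2119/5760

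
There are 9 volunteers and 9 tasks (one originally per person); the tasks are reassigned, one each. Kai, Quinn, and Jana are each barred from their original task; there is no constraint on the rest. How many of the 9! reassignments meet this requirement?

256320

Let A_j be the event that the j-th constrained one is fixed. By inclusion-exclusion over the 3 events:
Σ_{j=0}^{3} (-1)^j C(3,j)(9-j)!
= C(3,0)·9! - C(3,1)·8! + C(3,2)·7! - C(3,3)·6!
= 362880 - 120960 + 15120 - 720
= 256320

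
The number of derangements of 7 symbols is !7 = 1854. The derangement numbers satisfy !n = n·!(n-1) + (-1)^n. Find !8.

14833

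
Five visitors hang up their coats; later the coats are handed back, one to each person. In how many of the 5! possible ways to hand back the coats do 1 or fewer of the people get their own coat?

89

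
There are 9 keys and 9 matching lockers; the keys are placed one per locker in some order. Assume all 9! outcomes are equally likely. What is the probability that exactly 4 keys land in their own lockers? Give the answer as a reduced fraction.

Favorable outcomes: C(9,4)·!5 = 126·44 = 5544.
Total outcomes: 9! = 362880.
Probability = 5544/362880 = 11/720.

11/720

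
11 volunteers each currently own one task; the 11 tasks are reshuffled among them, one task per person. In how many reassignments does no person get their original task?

!11 = 11! · Σ_{k=0}^{11} (-1)^k/k!
= 11! - 11!/1! + 11!/2! - 11!/3! + 11!/4! - 11!/5! + 11!/6! - 11!/7! + 11!/8! - 11!/9! + 11!/10! - 11!/11!
= 39916800 - 39916800 + 19958400 - 6652800 + 1663200 - 332640 + 55440 - 7920 + 990 - 110 + 11 - 1
= 14684570

14684570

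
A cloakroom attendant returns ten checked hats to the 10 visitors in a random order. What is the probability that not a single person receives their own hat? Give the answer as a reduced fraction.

16481/44800

Favorable outcomes: !10 = 1334961.
Total outcomes: 10! = 3628800.
Probability = 1334961/3628800 = 16481/44800.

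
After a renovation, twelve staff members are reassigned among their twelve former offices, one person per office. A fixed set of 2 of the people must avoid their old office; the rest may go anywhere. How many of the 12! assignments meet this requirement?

402796800

Inclusion-exclusion on the 2 forbidden self-matches:
Σ_{j=0}^{2} (-1)^j C(2,j)(12-j)!
= C(2,0)·12! - C(2,1)·11! + C(2,2)·10!
= 479001600 - 79833600 + 3628800
= 402796800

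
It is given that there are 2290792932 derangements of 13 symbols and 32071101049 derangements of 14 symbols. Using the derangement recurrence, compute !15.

481066515734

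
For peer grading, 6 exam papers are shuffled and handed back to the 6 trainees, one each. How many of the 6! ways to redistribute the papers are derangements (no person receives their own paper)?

The subfactorial !6 = [6!/e] (nearest integer).
6! = 720, and 720/e ≈ 264.87, so !6 = 265.

265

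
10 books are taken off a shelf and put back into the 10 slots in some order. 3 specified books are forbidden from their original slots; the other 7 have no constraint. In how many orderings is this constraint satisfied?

2656080

Let A_j be the event that the j-th constrained one is fixed. By inclusion-exclusion over the 3 events:
Σ_{j=0}^{3} (-1)^j C(3,j)(10-j)!
= C(3,0)·10! - C(3,1)·9! + C(3,2)·8! - C(3,3)·7!
= 3628800 - 1088640 + 120960 - 5040
= 2656080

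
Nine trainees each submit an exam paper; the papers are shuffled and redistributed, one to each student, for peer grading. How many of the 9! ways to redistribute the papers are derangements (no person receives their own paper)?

133496

Use !n = (n-1)(!(n-1) + !(n-2)).
!9 = 8·(14833 + 1854) = 8·16687 = 133496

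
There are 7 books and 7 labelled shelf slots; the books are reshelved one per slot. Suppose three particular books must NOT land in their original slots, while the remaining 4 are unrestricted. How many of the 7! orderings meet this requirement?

3216

Let A_j be the event that the j-th constrained one is fixed. By inclusion-exclusion over the 3 events:
Σ_{j=0}^{3} (-1)^j C(3,j)(7-j)!
= C(3,0)·7! - C(3,1)·6! + C(3,2)·5! - C(3,3)·4!
= 5040 - 2160 + 360 - 24
= 3216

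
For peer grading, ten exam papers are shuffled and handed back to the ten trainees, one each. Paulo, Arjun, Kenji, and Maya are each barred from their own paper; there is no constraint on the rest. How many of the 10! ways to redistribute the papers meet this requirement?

2399760

Let A_j be the event that the j-th constrained one is fixed. By inclusion-exclusion over the 4 events:
Σ_{j=0}^{4} (-1)^j C(4,j)(10-j)!
= C(4,0)·10! - C(4,1)·9! + C(4,2)·8! - C(4,3)·7! + C(4,4)·6!
= 3628800 - 1451520 + 241920 - 20160 + 720
= 2399760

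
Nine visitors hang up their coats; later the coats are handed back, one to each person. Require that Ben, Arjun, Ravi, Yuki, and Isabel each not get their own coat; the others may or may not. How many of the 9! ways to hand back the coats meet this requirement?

205056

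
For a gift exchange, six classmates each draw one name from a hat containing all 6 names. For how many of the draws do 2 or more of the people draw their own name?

Sum C(6,i)·!(6-i) for i = 2..6:
  i=2: C(6,2)·!4 = 15·9 = 135
  i=3: C(6,3)·!3 = 20·2 = 40
  i=4: C(6,4)·!2 = 15·1 = 15
  i=5: C(6,5)·!1 = 6·0 = 0
  i=6: C(6,6)·!0 = 1·1 = 1
Total = 191.

191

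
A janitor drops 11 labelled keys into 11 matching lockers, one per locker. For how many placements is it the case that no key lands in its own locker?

!11 is the nearest integer to 11!/e.
11! = 39916800, and 39916800/e ≈ 14684570.08, so !11 = 14684570.

14684570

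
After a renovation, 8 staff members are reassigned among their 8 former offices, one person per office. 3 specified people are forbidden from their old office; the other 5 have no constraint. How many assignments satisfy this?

27240

Inclusion-exclusion on the 3 forbidden self-matches:
Σ_{j=0}^{3} (-1)^j C(3,j)(8-j)!
= C(3,0)·8! - C(3,1)·7! + C(3,2)·6! - C(3,3)·5!
= 40320 - 15120 + 2160 - 120
= 27240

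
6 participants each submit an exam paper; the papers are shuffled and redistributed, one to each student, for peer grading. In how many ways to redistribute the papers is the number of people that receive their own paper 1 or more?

Sum C(6,i)·!(6-i) for i = 1..6:
  i=1: C(6,1)·!5 = 6·44 = 264
  i=2: C(6,2)·!4 = 15·9 = 135
  i=3: C(6,3)·!3 = 20·2 = 40
  i=4: C(6,4)·!2 = 15·1 = 15
  i=5: C(6,5)·!1 = 6·0 = 0
  i=6: C(6,6)·!0 = 1·1 = 1
Total = 455.

455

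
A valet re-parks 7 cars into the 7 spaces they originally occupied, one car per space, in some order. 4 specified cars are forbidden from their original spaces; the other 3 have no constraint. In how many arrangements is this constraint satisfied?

Let A_j be the event that the j-th constrained one is fixed. By inclusion-exclusion over the 4 events:
Σ_{j=0}^{4} (-1)^j C(4,j)(7-j)!
= C(4,0)·7! - C(4,1)·6! + C(4,2)·5! - C(4,3)·4! + C(4,4)·3!
= 5040 - 2880 + 720 - 96 + 6
= 2790

2790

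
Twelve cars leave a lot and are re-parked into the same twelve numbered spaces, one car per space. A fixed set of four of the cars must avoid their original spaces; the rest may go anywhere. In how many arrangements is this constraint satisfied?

339696000

Let A_j be the event that the j-th constrained one is fixed. By inclusion-exclusion over the 4 events:
Σ_{j=0}^{4} (-1)^j C(4,j)(12-j)!
= C(4,0)·12! - C(4,1)·11! + C(4,2)·10! - C(4,3)·9! + C(4,4)·8!
= 479001600 - 159667200 + 21772800 - 1451520 + 40320
= 339696000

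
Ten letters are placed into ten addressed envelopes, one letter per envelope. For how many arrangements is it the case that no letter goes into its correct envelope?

1334961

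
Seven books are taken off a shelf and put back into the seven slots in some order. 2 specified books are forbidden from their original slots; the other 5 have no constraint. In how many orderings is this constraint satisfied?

Let A_j be the event that the j-th constrained one is fixed. By inclusion-exclusion over the 2 events:
Σ_{j=0}^{2} (-1)^j C(2,j)(7-j)!
= C(2,0)·7! - C(2,1)·6! + C(2,2)·5!
= 5040 - 1440 + 120
= 3720

3720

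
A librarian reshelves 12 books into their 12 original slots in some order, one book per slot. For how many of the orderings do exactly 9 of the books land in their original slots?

440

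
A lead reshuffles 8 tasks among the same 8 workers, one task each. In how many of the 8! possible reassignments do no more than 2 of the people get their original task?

# with exactly i fixed is C(8,i)·!(8-i); sum over i=0..2:
  i=0: C(8,0)·!8 = 1·14833 = 14833
  i=1: C(8,1)·!7 = 8·1854 = 14832
  i=2: C(8,2)·!6 = 28·265 = 7420
Total = 37085.

37085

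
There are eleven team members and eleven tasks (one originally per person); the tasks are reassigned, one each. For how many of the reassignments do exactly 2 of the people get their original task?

7342280

Choose which 2 of the 11 are fixed: C(11,2) = 55.
The remaining 9 must be deranged: !9 = 133496.
Total: 55 × 133496 = 7342280.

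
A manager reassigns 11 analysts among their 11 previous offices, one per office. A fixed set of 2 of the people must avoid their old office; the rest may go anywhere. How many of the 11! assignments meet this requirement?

33022080

Let A_j be the event that the j-th constrained one is fixed. By inclusion-exclusion over the 2 events:
Σ_{j=0}^{2} (-1)^j C(2,j)(11-j)!
= C(2,0)·11! - C(2,1)·10! + C(2,2)·9!
= 39916800 - 7257600 + 362880
= 33022080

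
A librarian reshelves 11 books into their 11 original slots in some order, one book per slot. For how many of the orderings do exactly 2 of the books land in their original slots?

Pick the 2 fixed positions: C(11,2) = 55 ways.
The remaining 9 must be deranged: !9 = 133496.
Total: 55 × 133496 = 7342280.

7342280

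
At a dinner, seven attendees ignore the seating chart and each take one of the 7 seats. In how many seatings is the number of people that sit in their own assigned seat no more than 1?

3709

Sum C(7,i)·!(7-i) for i = 0..1:
  i=0: C(7,0)·!7 = 1·1854 = 1854
  i=1: C(7,1)·!6 = 7·265 = 1855
Total = 3709.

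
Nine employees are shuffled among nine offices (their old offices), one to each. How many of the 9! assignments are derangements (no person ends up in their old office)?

133496

By inclusion-exclusion, !9 = Σ (-1)^k · 9!/k! for k=0..9
= 9! - 9!/1! + 9!/2! - 9!/3! + 9!/4! - 9!/5! + 9!/6! - 9!/7! + 9!/8! - 9!/9!
= 362880 - 362880 + 181440 - 60480 + 15120 - 3024 + 504 - 72 + 9 - 1
= 133496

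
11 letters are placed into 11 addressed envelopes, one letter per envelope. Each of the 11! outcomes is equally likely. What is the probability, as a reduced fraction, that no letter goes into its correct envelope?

1468457/3991680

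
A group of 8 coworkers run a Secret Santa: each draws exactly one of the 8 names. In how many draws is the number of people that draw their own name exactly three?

2464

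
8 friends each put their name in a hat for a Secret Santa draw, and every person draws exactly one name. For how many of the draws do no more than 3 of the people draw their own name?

39549

# with exactly i fixed is C(8,i)·!(8-i); sum over i=0..3:
  i=0: C(8,0)·!8 = 1·14833 = 14833
  i=1: C(8,1)·!7 = 8·1854 = 14832
  i=2: C(8,2)·!6 = 28·265 = 7420
  i=3: C(8,3)·!5 = 56·44 = 2464
Total = 39549.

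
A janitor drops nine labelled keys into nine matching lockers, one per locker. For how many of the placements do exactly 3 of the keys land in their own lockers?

22260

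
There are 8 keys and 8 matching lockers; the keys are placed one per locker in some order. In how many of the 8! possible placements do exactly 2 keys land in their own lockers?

Pick the 2 fixed positions: C(8,2) = 28 ways.
The other 6 form a derangement: !6 = 265.
Total: 28 × 265 = 7420.

7420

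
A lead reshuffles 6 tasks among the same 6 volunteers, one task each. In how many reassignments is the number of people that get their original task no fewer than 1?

455

Sum C(6,i)·!(6-i) for i = 1..6:
  i=1: C(6,1)·!5 = 6·44 = 264
  i=2: C(6,2)·!4 = 15·9 = 135
  i=3: C(6,3)·!3 = 20·2 = 40
  i=4: C(6,4)·!2 = 15·1 = 15
  i=5: C(6,5)·!1 = 6·0 = 0
  i=6: C(6,6)·!0 = 1·1 = 1
Total = 455.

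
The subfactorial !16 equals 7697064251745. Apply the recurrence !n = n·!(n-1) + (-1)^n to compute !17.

130850092279664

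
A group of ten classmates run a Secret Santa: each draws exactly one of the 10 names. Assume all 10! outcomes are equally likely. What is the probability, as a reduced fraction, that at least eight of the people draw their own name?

23/1814400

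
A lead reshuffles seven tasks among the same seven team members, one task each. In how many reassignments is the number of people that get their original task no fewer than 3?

# with exactly i fixed is C(7,i)·!(7-i); sum over i=3..7:
  i=3: C(7,3)·!4 = 35·9 = 315
  i=4: C(7,4)·!3 = 35·2 = 70
  i=5: C(7,5)·!2 = 21·1 = 21
  i=6: C(7,6)·!1 = 7·0 = 0
  i=7: C(7,7)·!0 = 1·1 = 1
Total = 407.

407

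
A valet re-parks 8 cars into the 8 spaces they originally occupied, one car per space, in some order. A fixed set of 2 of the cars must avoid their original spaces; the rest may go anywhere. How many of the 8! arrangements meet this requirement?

30960

Let A_j be the event that the j-th constrained one is fixed. By inclusion-exclusion over the 2 events:
Σ_{j=0}^{2} (-1)^j C(2,j)(8-j)!
= C(2,0)·8! - C(2,1)·7! + C(2,2)·6!
= 40320 - 10080 + 720
= 30960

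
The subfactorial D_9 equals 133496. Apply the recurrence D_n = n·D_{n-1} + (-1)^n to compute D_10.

D_10 = 10·133496 + 1 = 1334961.

1334961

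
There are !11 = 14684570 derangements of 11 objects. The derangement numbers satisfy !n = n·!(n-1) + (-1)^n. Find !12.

!12 = 12·14684570 + 1 = 176214841.

176214841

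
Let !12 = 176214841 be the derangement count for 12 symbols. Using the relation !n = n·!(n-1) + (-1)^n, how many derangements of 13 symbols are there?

2290792932

!13 = 13·176214841 - 1 = 2290792932.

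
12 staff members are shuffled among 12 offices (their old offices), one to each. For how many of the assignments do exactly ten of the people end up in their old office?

66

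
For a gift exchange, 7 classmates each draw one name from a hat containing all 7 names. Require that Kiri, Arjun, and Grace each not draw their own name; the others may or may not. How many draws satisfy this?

3216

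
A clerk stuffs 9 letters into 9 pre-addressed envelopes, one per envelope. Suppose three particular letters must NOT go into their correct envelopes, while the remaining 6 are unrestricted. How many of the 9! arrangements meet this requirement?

Let A_j be the event that the j-th constrained one is fixed. By inclusion-exclusion over the 3 events:
Σ_{j=0}^{3} (-1)^j C(3,j)(9-j)!
= C(3,0)·9! - C(3,1)·8! + C(3,2)·7! - C(3,3)·6!
= 362880 - 120960 + 15120 - 720
= 256320

256320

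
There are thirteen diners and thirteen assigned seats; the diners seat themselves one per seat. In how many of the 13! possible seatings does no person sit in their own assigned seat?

Recurrence: !13 = 13·!12 + (-1)^13.
!13 = 13·176214841 - 1 = 2290792932

2290792932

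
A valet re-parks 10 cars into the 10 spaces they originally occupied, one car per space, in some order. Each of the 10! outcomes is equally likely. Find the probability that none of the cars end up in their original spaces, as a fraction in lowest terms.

16481/44800

Favorable outcomes: !10 = 1334961.
Total outcomes: 10! = 3628800.
Probability = 1334961/3628800 = 16481/44800.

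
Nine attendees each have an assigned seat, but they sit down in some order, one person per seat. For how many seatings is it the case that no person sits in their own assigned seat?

133496

The number of derangements of 9 is !9 = Σ_{k=0}^{9} (-1)^k·9!/k!
= 9! - 9!/1! + 9!/2! - 9!/3! + 9!/4! - 9!/5! + 9!/6! - 9!/7! + 9!/8! - 9!/9!
= 362880 - 362880 + 181440 - 60480 + 15120 - 3024 + 504 - 72 + 9 - 1
= 133496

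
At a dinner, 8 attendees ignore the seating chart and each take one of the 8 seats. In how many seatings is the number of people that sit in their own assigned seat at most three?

39549

Sum C(8,i)·!(8-i) for i = 0..3:
  i=0: C(8,0)·!8 = 1·14833 = 14833
  i=1: C(8,1)·!7 = 8·1854 = 14832
  i=2: C(8,2)·!6 = 28·265 = 7420
  i=3: C(8,3)·!5 = 56·44 = 2464
Total = 39549.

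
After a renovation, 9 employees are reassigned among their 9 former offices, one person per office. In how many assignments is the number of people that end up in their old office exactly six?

Choose which 6 of the 9 are fixed: C(9,6) = 84.
The other 3 form a derangement: !3 = 2.
Total: 84 × 2 = 168.

168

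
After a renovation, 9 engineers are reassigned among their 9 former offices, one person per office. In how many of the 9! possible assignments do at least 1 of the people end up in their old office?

229384

# with exactly i fixed is C(9,i)·!(9-i); sum over i=1..9:
  i=1: C(9,1)·!8 = 9·14833 = 133497
  i=2: C(9,2)·!7 = 36·1854 = 66744
  i=3: C(9,3)·!6 = 84·265 = 22260
  i=4: C(9,4)·!5 = 126·44 = 5544
  i=5: C(9,5)·!4 = 126·9 = 1134
  i=6: C(9,6)·!3 = 84·2 = 168
  i=7: C(9,7)·!2 = 36·1 = 36
  i=8: C(9,8)·!1 = 9·0 = 0
  i=9: C(9,9)·!0 = 1·1 = 1
Total = 229384.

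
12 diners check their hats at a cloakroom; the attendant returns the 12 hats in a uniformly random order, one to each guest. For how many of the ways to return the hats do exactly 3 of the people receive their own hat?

Choose which 3 of the 12 are fixed: C(12,3) = 220.
The other 9 form a derangement: !9 = 133496.
Total: 220 × 133496 = 29369120.

29369120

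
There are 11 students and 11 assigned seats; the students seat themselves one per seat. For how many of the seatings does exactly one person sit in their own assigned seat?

Pick the single fixed position: C(11,1) = 11 ways.
The remaining 10 must be deranged: !10 = 1334961.
Total: 11 × 1334961 = 14684571.

14684571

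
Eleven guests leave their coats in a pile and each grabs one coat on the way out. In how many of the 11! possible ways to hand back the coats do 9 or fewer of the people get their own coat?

39916799

Sum C(11,i)·!(11-i) for i = 0..9:
  i=0: C(11,0)·!11 = 1·14684570 = 14684570
  i=1: C(11,1)·!10 = 11·1334961 = 14684571
  i=2: C(11,2)·!9 = 55·133496 = 7342280
  i=3: C(11,3)·!8 = 165·14833 = 2447445
  i=4: C(11,4)·!7 = 330·1854 = 611820
  i=5: C(11,5)·!6 = 462·265 = 122430
  i=6: C(11,6)·!5 = 462·44 = 20328
  i=7: C(11,7)·!4 = 330·9 = 2970
  i=8: C(11,8)·!3 = 165·2 = 330
  i=9: C(11,9)·!2 = 55·1 = 55
Total = 39916799.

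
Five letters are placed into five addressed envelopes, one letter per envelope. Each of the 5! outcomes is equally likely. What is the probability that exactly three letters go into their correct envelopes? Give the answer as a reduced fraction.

1/12

Favorable outcomes: C(5,3)·!2 = 10·1 = 10.
Total outcomes: 5! = 120.
Probability = 10/120 = 1/12.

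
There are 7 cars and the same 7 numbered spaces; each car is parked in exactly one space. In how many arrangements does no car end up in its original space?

1854

!7 is the nearest integer to 7!/e.
7! = 5040, and 5040/e ≈ 1854.11, so !7 = 1854.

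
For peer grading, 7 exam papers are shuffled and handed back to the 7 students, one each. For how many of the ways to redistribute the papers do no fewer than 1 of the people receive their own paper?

3186

Sum C(7,i)·!(7-i) for i = 1..7:
  i=1: C(7,1)·!6 = 7·265 = 1855
  i=2: C(7,2)·!5 = 21·44 = 924
  i=3: C(7,3)·!4 = 35·9 = 315
  i=4: C(7,4)·!3 = 35·2 = 70
  i=5: C(7,5)·!2 = 21·1 = 21
  i=6: C(7,6)·!1 = 7·0 = 0
  i=7: C(7,7)·!0 = 1·1 = 1
Total = 3186.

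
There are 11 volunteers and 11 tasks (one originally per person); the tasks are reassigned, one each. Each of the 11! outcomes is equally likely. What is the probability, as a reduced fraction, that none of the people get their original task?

1468457/3991680

Favorable outcomes: !11 = 14684570.
Total outcomes: 11! = 39916800.
Probability = 14684570/39916800 = 1468457/3991680.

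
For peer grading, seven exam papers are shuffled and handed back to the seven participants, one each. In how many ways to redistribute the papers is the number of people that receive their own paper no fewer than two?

1331

# with exactly i fixed is C(7,i)·!(7-i); sum over i=2..7:
  i=2: C(7,2)·!5 = 21·44 = 924
  i=3: C(7,3)·!4 = 35·9 = 315
  i=4: C(7,4)·!3 = 35·2 = 70
  i=5: C(7,5)·!2 = 21·1 = 21
  i=6: C(7,6)·!1 = 7·0 = 0
  i=7: C(7,7)·!0 = 1·1 = 1
Total = 1331.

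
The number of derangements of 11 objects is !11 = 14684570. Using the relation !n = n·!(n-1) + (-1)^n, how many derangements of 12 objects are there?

176214841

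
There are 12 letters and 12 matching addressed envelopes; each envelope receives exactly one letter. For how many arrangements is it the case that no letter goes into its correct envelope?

176214841

!12 = 12! · Σ_{k=0}^{12} (-1)^k/k!
= 12! - 12!/1! + 12!/2! - 12!/3! + 12!/4! - 12!/5! + 12!/6! - 12!/7! + 12!/8! - 12!/9! + 12!/10! - 12!/11! + 12!/12!
= 479001600 - 479001600 + 239500800 - 79833600 + 19958400 - 3991680 + 665280 - 95040 + 11880 - 1320 + 132 - 12 + 1
= 176214841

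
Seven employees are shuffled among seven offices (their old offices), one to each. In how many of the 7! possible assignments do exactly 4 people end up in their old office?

70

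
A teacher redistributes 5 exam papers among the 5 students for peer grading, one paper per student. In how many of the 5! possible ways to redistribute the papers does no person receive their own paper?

!5 = 5! · Σ_{k=0}^{5} (-1)^k/k!
= 5! - 5!/1! + 5!/2! - 5!/3! + 5!/4! - 5!/5!
= 120 - 120 + 60 - 20 + 5 - 1
= 44

44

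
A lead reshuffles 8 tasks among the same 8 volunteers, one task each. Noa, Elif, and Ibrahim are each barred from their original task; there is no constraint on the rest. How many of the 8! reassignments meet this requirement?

Inclusion-exclusion on the 3 forbidden self-matches:
Σ_{j=0}^{3} (-1)^j C(3,j)(8-j)!
= C(3,0)·8! - C(3,1)·7! + C(3,2)·6! - C(3,3)·5!
= 40320 - 15120 + 2160 - 120
= 27240

27240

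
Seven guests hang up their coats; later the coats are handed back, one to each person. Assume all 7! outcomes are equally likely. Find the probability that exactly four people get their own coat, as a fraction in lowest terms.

Favorable outcomes: C(7,4)·!3 = 35·2 = 70.
Total outcomes: 7! = 5040.
Probability = 70/5040 = 1/72.

1/72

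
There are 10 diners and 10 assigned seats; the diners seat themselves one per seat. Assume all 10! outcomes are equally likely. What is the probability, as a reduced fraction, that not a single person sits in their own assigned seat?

16481/44800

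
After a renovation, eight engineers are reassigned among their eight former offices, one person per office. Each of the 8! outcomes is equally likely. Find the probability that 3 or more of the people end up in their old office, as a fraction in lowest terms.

647/8064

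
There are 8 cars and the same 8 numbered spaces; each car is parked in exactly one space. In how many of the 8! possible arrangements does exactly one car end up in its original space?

14832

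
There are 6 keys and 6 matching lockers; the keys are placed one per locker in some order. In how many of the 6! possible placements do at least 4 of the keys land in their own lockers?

# with exactly i fixed is C(6,i)·!(6-i); sum over i=4..6:
  i=4: C(6,4)·!2 = 15·1 = 15
  i=5: C(6,5)·!1 = 6·0 = 0
  i=6: C(6,6)·!0 = 1·1 = 1
Total = 16.

16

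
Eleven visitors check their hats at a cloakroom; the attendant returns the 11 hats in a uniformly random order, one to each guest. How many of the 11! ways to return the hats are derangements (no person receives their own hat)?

14684570

By inclusion-exclusion, !11 = Σ (-1)^k · 11!/k! for k=0..11
= 11! - 11!/1! + 11!/2! - 11!/3! + 11!/4! - 11!/5! + 11!/6! - 11!/7! + 11!/8! - 11!/9! + 11!/10! - 11!/11!
= 39916800 - 39916800 + 19958400 - 6652800 + 1663200 - 332640 + 55440 - 7920 + 990 - 110 + 11 - 1
= 14684570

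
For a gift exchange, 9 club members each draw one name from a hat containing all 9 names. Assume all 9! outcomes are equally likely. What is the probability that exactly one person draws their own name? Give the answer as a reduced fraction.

Favorable outcomes: C(9,1)·!8 = 9·14833 = 133497.
Total outcomes: 9! = 362880.
Probability = 133497/362880 = 2119/5760.

2119/5760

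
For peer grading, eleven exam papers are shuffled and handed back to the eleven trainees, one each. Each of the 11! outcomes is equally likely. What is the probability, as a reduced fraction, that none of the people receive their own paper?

1468457/3991680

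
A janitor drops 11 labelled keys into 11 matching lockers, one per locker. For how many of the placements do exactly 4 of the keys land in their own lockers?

611820

Choose which 4 of the 11 are fixed: C(11,4) = 330.
The other 7 form a derangement: !7 = 1854.
Total: 330 × 1854 = 611820.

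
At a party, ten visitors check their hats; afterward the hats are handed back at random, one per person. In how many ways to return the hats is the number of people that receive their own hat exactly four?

55650

Pick the 4 fixed positions: C(10,4) = 210 ways.
The other 6 form a derangement: !6 = 265.
Total: 210 × 265 = 55650.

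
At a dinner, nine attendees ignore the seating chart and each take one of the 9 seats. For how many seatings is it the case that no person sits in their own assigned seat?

133496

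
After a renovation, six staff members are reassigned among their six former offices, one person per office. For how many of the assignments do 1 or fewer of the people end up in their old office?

529

# with exactly i fixed is C(6,i)·!(6-i); sum over i=0..1:
  i=0: C(6,0)·!6 = 1·265 = 265
  i=1: C(6,1)·!5 = 6·44 = 264
Total = 529.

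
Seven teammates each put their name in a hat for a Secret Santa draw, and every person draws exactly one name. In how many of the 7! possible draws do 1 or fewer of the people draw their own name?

3709

# with exactly i fixed is C(7,i)·!(7-i); sum over i=0..1:
  i=0: C(7,0)·!7 = 1·1854 = 1854
  i=1: C(7,1)·!6 = 7·265 = 1855
Total = 3709.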